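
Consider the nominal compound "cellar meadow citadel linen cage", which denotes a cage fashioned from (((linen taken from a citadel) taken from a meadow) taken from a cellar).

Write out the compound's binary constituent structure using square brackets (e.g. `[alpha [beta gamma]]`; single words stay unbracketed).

[[cellar [meadow [citadel linen]]] cage]

Overall it is a kind of cage; the modifier is "cellar meadow citadel linen".
Inside "cellar meadow citadel linen": head "linen" (specifically "meadow citadel linen"), modifier "cellar".
Inside "meadow citadel linen": head "linen" (specifically "citadel linen"), modifier "meadow".
Inside "citadel linen": head "linen", modifier "citadel".
Putting it together: [[cellar [meadow [citadel linen]]] cage].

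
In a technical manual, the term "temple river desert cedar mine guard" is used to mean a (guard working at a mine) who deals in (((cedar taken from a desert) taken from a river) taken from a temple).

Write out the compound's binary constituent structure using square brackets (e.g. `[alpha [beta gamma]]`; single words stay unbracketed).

[[temple [river [desert cedar]]] [mine guard]]

At the top level: head "guard" (specifically "mine guard"); modifier "temple river desert cedar".
Inside "temple river desert cedar": head "cedar" (specifically "river desert cedar"), modifier "temple".
Inside "river desert cedar": head "cedar" (specifically "desert cedar"), modifier "river".
Inside "desert cedar": head "cedar", modifier "desert".
Inside "mine guard": head "guard", modifier "mine".
So the structure is [[temple [river [desert cedar]]] [mine guard]].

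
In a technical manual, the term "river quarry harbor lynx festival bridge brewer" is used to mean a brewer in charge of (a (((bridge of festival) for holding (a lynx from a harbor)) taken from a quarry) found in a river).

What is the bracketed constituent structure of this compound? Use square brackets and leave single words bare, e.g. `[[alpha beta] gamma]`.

The outermost head in the paraphrase is "brewer", modified by "river quarry harbor lynx festival bridge".
"river quarry harbor lynx festival bridge" → head "bridge" (specifically "quarry harbor lynx festival bridge"), modifier "river".
"quarry harbor lynx festival bridge" → head "bridge" (specifically "harbor lynx festival bridge"), modifier "quarry".
"harbor lynx festival bridge" → head "bridge" (specifically "festival bridge"), modifier "harbor lynx".
"harbor lynx" → head "lynx", modifier "harbor".
"festival bridge" → head "bridge", modifier "festival".
Assembled: [[river [quarry [[harbor lynx] [festival bridge]]]] brewer].

[[river [quarry [[harbor lynx] [festival bridge]]]] brewer]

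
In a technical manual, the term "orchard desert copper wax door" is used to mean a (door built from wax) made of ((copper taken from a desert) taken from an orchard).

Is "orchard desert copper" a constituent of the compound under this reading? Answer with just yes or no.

The paraphrase groups the words so that "orchard desert copper" is one unit: it corresponds to a single parenthesized sub-phrase.
The full structure is [[orchard [desert copper]] [wax door]], in which [orchard desert copper] is a constituent.

yes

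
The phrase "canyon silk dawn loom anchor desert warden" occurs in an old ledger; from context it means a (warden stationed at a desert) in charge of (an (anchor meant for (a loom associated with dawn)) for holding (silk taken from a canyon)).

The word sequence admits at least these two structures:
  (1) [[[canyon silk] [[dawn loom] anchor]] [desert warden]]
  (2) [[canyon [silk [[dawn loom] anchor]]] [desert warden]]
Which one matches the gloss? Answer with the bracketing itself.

[[[canyon silk] [[dawn loom] anchor]] [desert warden]]

The paraphrase's head is the "warden" part ("desert warden"); its modifier is "canyon silk dawn loom anchor".
That top-level split, carried through the inner groups, gives [[[canyon silk] [[dawn loom] anchor]] [desert warden]].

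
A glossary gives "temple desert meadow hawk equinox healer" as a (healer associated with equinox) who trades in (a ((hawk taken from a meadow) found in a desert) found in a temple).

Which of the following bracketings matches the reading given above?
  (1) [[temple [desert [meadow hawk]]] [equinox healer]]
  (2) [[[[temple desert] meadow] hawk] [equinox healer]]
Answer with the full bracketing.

The paraphrase's head is the "healer" part ("equinox healer"); its modifier is "temple desert meadow hawk".
That top-level split, carried through the inner groups, gives [[temple [desert [meadow hawk]]] [equinox healer]].

[[temple [desert [meadow hawk]]] [equinox healer]]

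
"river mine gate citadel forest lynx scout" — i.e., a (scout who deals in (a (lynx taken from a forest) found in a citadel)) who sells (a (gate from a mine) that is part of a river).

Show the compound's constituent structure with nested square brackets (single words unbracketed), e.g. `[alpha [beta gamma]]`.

At the top level: head "scout" (specifically "citadel forest lynx scout"); modifier "river mine gate".
Within "river mine gate", the head is "gate" (specifically "mine gate") and the modifier is "river".
Within "mine gate", the head is "gate" and the modifier is "mine".
Within "citadel forest lynx scout", the head is "scout" and the modifier is "citadel forest lynx".
Within "citadel forest lynx", the head is "lynx" (specifically "forest lynx") and the modifier is "citadel".
Within "forest lynx", the head is "lynx" and the modifier is "forest".
Putting it together: [[river [mine gate]] [[citadel [forest lynx]] scout]].

[[river [mine gate]] [[citadel [forest lynx]] scout]]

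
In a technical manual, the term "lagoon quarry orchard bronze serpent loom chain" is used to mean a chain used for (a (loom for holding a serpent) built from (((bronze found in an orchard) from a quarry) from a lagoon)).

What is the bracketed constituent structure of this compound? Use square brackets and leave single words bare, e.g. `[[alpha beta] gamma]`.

[[[lagoon [quarry [orchard bronze]]] [serpent loom]] chain]

The outermost head in the paraphrase is "chain", modified by "lagoon quarry orchard bronze serpent loom".
Within "lagoon quarry orchard bronze serpent loom", the head is "loom" (specifically "serpent loom") and the modifier is "lagoon quarry orchard bronze".
Within "lagoon quarry orchard bronze", the head is "bronze" (specifically "quarry orchard bronze") and the modifier is "lagoon".
Within "quarry orchard bronze", the head is "bronze" (specifically "orchard bronze") and the modifier is "quarry".
Within "orchard bronze", the head is "bronze" and the modifier is "orchard".
Within "serpent loom", the head is "loom" and the modifier is "serpent".
Assembled: [[[lagoon [quarry [orchard bronze]]] [serpent loom]] chain].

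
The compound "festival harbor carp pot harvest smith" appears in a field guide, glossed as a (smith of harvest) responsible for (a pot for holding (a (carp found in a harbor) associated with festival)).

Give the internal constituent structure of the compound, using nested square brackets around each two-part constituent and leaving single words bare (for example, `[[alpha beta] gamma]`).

Whole compound: head "smith" (specifically "harvest smith"), modifier "festival harbor carp pot".
"festival harbor carp pot" → head "pot", modifier "festival harbor carp".
"festival harbor carp" → head "carp" (specifically "harbor carp"), modifier "festival".
"harbor carp" → head "carp", modifier "harbor".
"harvest smith" → head "smith", modifier "harvest".
So the structure is [[[festival [harbor carp]] pot] [harvest smith]].

[[[festival [harbor carp]] pot] [harvest smith]]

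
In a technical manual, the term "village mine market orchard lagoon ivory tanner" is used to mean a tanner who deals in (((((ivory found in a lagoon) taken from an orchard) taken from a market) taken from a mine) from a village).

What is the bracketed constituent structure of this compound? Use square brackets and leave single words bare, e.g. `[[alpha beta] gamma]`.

Whole compound: head "tanner", modifier "village mine market orchard lagoon ivory".
Within "village mine market orchard lagoon ivory", the head is "ivory" (specifically "mine market orchard lagoon ivory") and the modifier is "village".
Within "mine market orchard lagoon ivory", the head is "ivory" (specifically "market orchard lagoon ivory") and the modifier is "mine".
Within "market orchard lagoon ivory", the head is "ivory" (specifically "orchard lagoon ivory") and the modifier is "market".
Within "orchard lagoon ivory", the head is "ivory" (specifically "lagoon ivory") and the modifier is "orchard".
Within "lagoon ivory", the head is "ivory" and the modifier is "lagoon".
Putting it together: [[village [mine [market [orchard [lagoon ivory]]]]] tanner].

[[village [mine [market [orchard [lagoon ivory]]]]] tanner]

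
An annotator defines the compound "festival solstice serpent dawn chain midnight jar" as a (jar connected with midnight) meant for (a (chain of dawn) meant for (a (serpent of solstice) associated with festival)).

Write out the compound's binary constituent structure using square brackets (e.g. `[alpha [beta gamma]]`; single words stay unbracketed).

Whole compound: head "jar" (specifically "midnight jar"), modifier "festival solstice serpent dawn chain".
Within "festival solstice serpent dawn chain", the head is "chain" (specifically "dawn chain") and the modifier is "festival solstice serpent".
Within "festival solstice serpent", the head is "serpent" (specifically "solstice serpent") and the modifier is "festival".
Within "solstice serpent", the head is "serpent" and the modifier is "solstice".
Within "dawn chain", the head is "chain" and the modifier is "dawn".
Within "midnight jar", the head is "jar" and the modifier is "midnight".
So the structure is [[[festival [solstice serpent]] [dawn chain]] [midnight jar]].

[[[festival [solstice serpent]] [dawn chain]] [midnight jar]]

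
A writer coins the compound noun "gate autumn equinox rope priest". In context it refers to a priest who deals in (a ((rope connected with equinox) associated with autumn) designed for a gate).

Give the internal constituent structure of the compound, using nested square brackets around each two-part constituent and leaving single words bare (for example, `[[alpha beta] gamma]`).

The outermost head in the paraphrase is "priest", modified by "gate autumn equinox rope".
Within "gate autumn equinox rope", the head is "rope" (specifically "autumn equinox rope") and the modifier is "gate".
Within "autumn equinox rope", the head is "rope" (specifically "equinox rope") and the modifier is "autumn".
Within "equinox rope", the head is "rope" and the modifier is "equinox".
So the structure is [[gate [autumn [equinox rope]]] priest].

[[gate [autumn [equinox rope]]] priest]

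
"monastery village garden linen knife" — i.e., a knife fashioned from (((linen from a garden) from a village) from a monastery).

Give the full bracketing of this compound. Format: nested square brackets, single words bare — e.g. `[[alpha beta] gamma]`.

[[monastery [village [garden linen]]] knife]

The outermost head in the paraphrase is "knife", modified by "monastery village garden linen".
"monastery village garden linen" → head "linen" (specifically "village garden linen"), modifier "monastery".
"village garden linen" → head "linen" (specifically "garden linen"), modifier "village".
"garden linen" → head "linen", modifier "garden".
So the structure is [[monastery [village [garden linen]]] knife].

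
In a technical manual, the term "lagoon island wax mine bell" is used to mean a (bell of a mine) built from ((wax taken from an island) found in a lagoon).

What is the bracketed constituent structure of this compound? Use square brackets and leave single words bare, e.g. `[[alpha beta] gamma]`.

[[lagoon [island wax]] [mine bell]]

At the top level: head "bell" (specifically "mine bell"); modifier "lagoon island wax".
Within "lagoon island wax", the head is "wax" (specifically "island wax") and the modifier is "lagoon".
Within "island wax", the head is "wax" and the modifier is "island".
Within "mine bell", the head is "bell" and the modifier is "mine".
Putting it together: [[lagoon [island wax]] [mine bell]].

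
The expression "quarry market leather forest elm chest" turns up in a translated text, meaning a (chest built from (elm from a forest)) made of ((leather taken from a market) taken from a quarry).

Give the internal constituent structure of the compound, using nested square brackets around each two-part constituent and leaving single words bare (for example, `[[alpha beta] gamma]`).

At the top level: head "chest" (specifically "forest elm chest"); modifier "quarry market leather".
Within "quarry market leather", the head is "leather" (specifically "market leather") and the modifier is "quarry".
Within "market leather", the head is "leather" and the modifier is "market".
Within "forest elm chest", the head is "chest" and the modifier is "forest elm".
Within "forest elm", the head is "elm" and the modifier is "forest".
Putting it together: [[quarry [market leather]] [[forest elm] chest]].

[[quarry [market leather]] [[forest elm] chest]]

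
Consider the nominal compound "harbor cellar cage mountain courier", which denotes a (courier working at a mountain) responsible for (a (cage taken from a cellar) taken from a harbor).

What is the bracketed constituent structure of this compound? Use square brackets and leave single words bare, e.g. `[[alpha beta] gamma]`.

[[harbor [cellar cage]] [mountain courier]]

At the top level: head "courier" (specifically "mountain courier"); modifier "harbor cellar cage".
Within "harbor cellar cage", the head is "cage" (specifically "cellar cage") and the modifier is "harbor".
Within "cellar cage", the head is "cage" and the modifier is "cellar".
Within "mountain courier", the head is "courier" and the modifier is "mountain".
Putting it together: [[harbor [cellar cage]] [mountain courier]].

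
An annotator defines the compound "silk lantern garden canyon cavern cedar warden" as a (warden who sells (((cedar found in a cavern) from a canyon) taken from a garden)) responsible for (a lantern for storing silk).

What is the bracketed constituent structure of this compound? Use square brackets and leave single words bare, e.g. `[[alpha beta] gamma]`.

The outermost head in the paraphrase is "warden" (specifically "garden canyon cavern cedar warden"), modified by "silk lantern".
Inside "silk lantern": head "lantern", modifier "silk".
Inside "garden canyon cavern cedar warden": head "warden", modifier "garden canyon cavern cedar".
Inside "garden canyon cavern cedar": head "cedar" (specifically "canyon cavern cedar"), modifier "garden".
Inside "canyon cavern cedar": head "cedar" (specifically "cavern cedar"), modifier "canyon".
Inside "cavern cedar": head "cedar", modifier "cavern".
Assembled: [[silk lantern] [[garden [canyon [cavern cedar]]] warden]].

[[silk lantern] [[garden [canyon [cavern cedar]]] warden]]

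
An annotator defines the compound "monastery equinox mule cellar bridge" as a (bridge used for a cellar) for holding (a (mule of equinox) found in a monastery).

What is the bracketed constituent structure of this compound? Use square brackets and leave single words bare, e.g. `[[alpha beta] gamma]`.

[[monastery [equinox mule]] [cellar bridge]]

The outermost head in the paraphrase is "bridge" (specifically "cellar bridge"), modified by "monastery equinox mule".
"monastery equinox mule" → head "mule" (specifically "equinox mule"), modifier "monastery".
"equinox mule" → head "mule", modifier "equinox".
"cellar bridge" → head "bridge", modifier "cellar".
Putting it together: [[monastery [equinox mule]] [cellar bridge]].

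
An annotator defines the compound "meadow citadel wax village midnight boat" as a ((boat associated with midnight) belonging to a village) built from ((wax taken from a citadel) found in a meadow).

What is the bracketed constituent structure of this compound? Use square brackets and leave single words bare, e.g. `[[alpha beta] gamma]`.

[[meadow [citadel wax]] [village [midnight boat]]]

At the top level: head "boat" (specifically "village midnight boat"); modifier "meadow citadel wax".
Inside "meadow citadel wax": head "wax" (specifically "citadel wax"), modifier "meadow".
Inside "citadel wax": head "wax", modifier "citadel".
Inside "village midnight boat": head "boat" (specifically "midnight boat"), modifier "village".
Inside "midnight boat": head "boat", modifier "midnight".
Putting it together: [[meadow [citadel wax]] [village [midnight boat]]].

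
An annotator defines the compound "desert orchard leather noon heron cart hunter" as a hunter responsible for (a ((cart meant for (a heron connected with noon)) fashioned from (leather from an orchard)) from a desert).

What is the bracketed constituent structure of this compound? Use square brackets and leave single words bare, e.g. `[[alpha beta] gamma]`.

[[desert [[orchard leather] [[noon heron] cart]]] hunter]

Whole compound: head "hunter", modifier "desert orchard leather noon heron cart".
Within "desert orchard leather noon heron cart", the head is "cart" (specifically "orchard leather noon heron cart") and the modifier is "desert".
Within "orchard leather noon heron cart", the head is "cart" (specifically "noon heron cart") and the modifier is "orchard leather".
Within "orchard leather", the head is "leather" and the modifier is "orchard".
Within "noon heron cart", the head is "cart" and the modifier is "noon heron".
Within "noon heron", the head is "heron" and the modifier is "noon".
Putting it together: [[desert [[orchard leather] [[noon heron] cart]]] hunter].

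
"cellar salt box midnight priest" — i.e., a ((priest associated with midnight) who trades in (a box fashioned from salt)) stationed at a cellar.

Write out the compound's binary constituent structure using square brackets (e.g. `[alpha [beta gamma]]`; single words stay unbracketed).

The outermost head in the paraphrase is "priest" (specifically "salt box midnight priest"), modified by "cellar".
"salt box midnight priest" → head "priest" (specifically "midnight priest"), modifier "salt box".
"salt box" → head "box", modifier "salt".
"midnight priest" → head "priest", modifier "midnight".
Putting it together: [cellar [[salt box] [midnight priest]]].

[cellar [[salt box] [midnight priest]]]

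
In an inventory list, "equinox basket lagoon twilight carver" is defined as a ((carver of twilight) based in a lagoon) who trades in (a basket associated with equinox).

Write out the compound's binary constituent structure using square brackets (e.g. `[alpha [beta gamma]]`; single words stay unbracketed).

[[equinox basket] [lagoon [twilight carver]]]

Overall it is a kind of carver (specifically "lagoon twilight carver"); the modifier is "equinox basket".
Within "equinox basket", the head is "basket" and the modifier is "equinox".
Within "lagoon twilight carver", the head is "carver" (specifically "twilight carver") and the modifier is "lagoon".
Within "twilight carver", the head is "carver" and the modifier is "twilight".
Putting it together: [[equinox basket] [lagoon [twilight carver]]].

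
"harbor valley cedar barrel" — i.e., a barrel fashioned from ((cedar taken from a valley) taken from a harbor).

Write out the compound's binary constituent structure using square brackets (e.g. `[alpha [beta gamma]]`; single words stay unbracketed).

At the top level: head "barrel"; modifier "harbor valley cedar".
Within "harbor valley cedar", the head is "cedar" (specifically "valley cedar") and the modifier is "harbor".
Within "valley cedar", the head is "cedar" and the modifier is "valley".
Assembled: [[harbor [valley cedar]] barrel].

[[harbor [valley cedar]] barrel]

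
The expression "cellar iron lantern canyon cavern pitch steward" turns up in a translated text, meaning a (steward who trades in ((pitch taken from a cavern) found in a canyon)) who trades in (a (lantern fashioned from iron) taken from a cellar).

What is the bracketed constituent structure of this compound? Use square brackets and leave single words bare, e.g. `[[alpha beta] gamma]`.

Whole compound: head "steward" (specifically "canyon cavern pitch steward"), modifier "cellar iron lantern".
Within "cellar iron lantern", the head is "lantern" (specifically "iron lantern") and the modifier is "cellar".
Within "iron lantern", the head is "lantern" and the modifier is "iron".
Within "canyon cavern pitch steward", the head is "steward" and the modifier is "canyon cavern pitch".
Within "canyon cavern pitch", the head is "pitch" (specifically "cavern pitch") and the modifier is "canyon".
Within "cavern pitch", the head is "pitch" and the modifier is "cavern".
Putting it together: [[cellar [iron lantern]] [[canyon [cavern pitch]] steward]].

[[cellar [iron lantern]] [[canyon [cavern pitch]] steward]]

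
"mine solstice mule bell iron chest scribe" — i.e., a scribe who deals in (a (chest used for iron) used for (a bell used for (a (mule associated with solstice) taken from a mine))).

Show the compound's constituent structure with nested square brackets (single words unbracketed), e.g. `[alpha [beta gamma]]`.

[[[[mine [solstice mule]] bell] [iron chest]] scribe]

Overall it is a kind of scribe; the modifier is "mine solstice mule bell iron chest".
Inside "mine solstice mule bell iron chest": head "chest" (specifically "iron chest"), modifier "mine solstice mule bell".
Inside "mine solstice mule bell": head "bell", modifier "mine solstice mule".
Inside "mine solstice mule": head "mule" (specifically "solstice mule"), modifier "mine".
Inside "solstice mule": head "mule", modifier "solstice".
Inside "iron chest": head "chest", modifier "iron".
Assembled: [[[[mine [solstice mule]] bell] [iron chest]] scribe].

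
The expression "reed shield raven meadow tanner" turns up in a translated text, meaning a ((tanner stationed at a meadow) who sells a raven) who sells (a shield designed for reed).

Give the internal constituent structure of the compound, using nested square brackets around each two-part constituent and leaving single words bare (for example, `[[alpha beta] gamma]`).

[[reed shield] [raven [meadow tanner]]]

Whole compound: head "tanner" (specifically "raven meadow tanner"), modifier "reed shield".
"reed shield" → head "shield", modifier "reed".
"raven meadow tanner" → head "tanner" (specifically "meadow tanner"), modifier "raven".
"meadow tanner" → head "tanner", modifier "meadow".
Assembled: [[reed shield] [raven [meadow tanner]]].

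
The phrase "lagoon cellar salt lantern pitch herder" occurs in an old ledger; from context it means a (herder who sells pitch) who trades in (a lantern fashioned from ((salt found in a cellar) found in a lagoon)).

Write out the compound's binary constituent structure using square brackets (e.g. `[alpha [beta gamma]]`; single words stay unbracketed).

[[[lagoon [cellar salt]] lantern] [pitch herder]]

At the top level: head "herder" (specifically "pitch herder"); modifier "lagoon cellar salt lantern".
"lagoon cellar salt lantern" → head "lantern", modifier "lagoon cellar salt".
"lagoon cellar salt" → head "salt" (specifically "cellar salt"), modifier "lagoon".
"cellar salt" → head "salt", modifier "cellar".
"pitch herder" → head "herder", modifier "pitch".
Assembled: [[[lagoon [cellar salt]] lantern] [pitch herder]].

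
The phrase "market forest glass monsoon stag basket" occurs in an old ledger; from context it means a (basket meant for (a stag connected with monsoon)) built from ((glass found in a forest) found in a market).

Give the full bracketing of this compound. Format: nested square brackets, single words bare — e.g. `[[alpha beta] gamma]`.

At the top level: head "basket" (specifically "monsoon stag basket"); modifier "market forest glass".
Within "market forest glass", the head is "glass" (specifically "forest glass") and the modifier is "market".
Within "forest glass", the head is "glass" and the modifier is "forest".
Within "monsoon stag basket", the head is "basket" and the modifier is "monsoon stag".
Within "monsoon stag", the head is "stag" and the modifier is "monsoon".
Putting it together: [[market [forest glass]] [[monsoon stag] basket]].

[[market [forest glass]] [[monsoon stag] basket]]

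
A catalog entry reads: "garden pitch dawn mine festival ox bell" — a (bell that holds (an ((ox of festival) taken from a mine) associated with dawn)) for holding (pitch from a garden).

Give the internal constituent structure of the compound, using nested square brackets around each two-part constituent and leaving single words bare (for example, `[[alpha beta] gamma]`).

At the top level: head "bell" (specifically "dawn mine festival ox bell"); modifier "garden pitch".
Within "garden pitch", the head is "pitch" and the modifier is "garden".
Within "dawn mine festival ox bell", the head is "bell" and the modifier is "dawn mine festival ox".
Within "dawn mine festival ox", the head is "ox" (specifically "mine festival ox") and the modifier is "dawn".
Within "mine festival ox", the head is "ox" (specifically "festival ox") and the modifier is "mine".
Within "festival ox", the head is "ox" and the modifier is "festival".
So the structure is [[garden pitch] [[dawn [mine [festival ox]]] bell]].

[[garden pitch] [[dawn [mine [festival ox]]] bell]]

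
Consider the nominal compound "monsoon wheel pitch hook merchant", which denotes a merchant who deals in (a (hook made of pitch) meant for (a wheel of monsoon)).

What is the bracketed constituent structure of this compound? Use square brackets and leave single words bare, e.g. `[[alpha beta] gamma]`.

[[[monsoon wheel] [pitch hook]] merchant]

Whole compound: head "merchant", modifier "monsoon wheel pitch hook".
Inside "monsoon wheel pitch hook": head "hook" (specifically "pitch hook"), modifier "monsoon wheel".
Inside "monsoon wheel": head "wheel", modifier "monsoon".
Inside "pitch hook": head "hook", modifier "pitch".
Assembled: [[[monsoon wheel] [pitch hook]] merchant].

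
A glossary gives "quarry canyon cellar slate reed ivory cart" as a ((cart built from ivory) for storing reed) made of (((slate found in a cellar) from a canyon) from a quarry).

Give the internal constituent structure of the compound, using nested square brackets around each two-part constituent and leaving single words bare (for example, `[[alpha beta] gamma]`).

[[quarry [canyon [cellar slate]]] [reed [ivory cart]]]

Overall it is a kind of cart (specifically "reed ivory cart"); the modifier is "quarry canyon cellar slate".
Within "quarry canyon cellar slate", the head is "slate" (specifically "canyon cellar slate") and the modifier is "quarry".
Within "canyon cellar slate", the head is "slate" (specifically "cellar slate") and the modifier is "canyon".
Within "cellar slate", the head is "slate" and the modifier is "cellar".
Within "reed ivory cart", the head is "cart" (specifically "ivory cart") and the modifier is "reed".
Within "ivory cart", the head is "cart" and the modifier is "ivory".
So the structure is [[quarry [canyon [cellar slate]]] [reed [ivory cart]]].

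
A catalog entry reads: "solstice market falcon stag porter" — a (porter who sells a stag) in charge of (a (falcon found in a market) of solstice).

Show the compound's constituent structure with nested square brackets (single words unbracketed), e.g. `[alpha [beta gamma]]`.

Overall it is a kind of porter (specifically "stag porter"); the modifier is "solstice market falcon".
Within "solstice market falcon", the head is "falcon" (specifically "market falcon") and the modifier is "solstice".
Within "market falcon", the head is "falcon" and the modifier is "market".
Within "stag porter", the head is "porter" and the modifier is "stag".
Assembled: [[solstice [market falcon]] [stag porter]].

[[solstice [market falcon]] [stag porter]]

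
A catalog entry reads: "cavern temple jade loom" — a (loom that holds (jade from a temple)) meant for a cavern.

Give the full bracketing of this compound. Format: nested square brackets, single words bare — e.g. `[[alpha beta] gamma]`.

At the top level: head "loom" (specifically "temple jade loom"); modifier "cavern".
Inside "temple jade loom": head "loom", modifier "temple jade".
Inside "temple jade": head "jade", modifier "temple".
So the structure is [cavern [[temple jade] loom]].

[cavern [[temple jade] loom]]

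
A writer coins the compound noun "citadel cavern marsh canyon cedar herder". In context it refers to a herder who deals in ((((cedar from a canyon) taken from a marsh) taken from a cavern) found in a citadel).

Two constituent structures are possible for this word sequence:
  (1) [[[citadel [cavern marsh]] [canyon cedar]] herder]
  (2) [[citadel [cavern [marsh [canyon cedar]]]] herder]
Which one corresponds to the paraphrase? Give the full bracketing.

The paraphrase's head is the "herder" part ("herder"); its modifier is "citadel cavern marsh canyon cedar".
That top-level split, carried through the inner groups, gives [[citadel [cavern [marsh [canyon cedar]]]] herder].

[[citadel [cavern [marsh [canyon cedar]]]] herder]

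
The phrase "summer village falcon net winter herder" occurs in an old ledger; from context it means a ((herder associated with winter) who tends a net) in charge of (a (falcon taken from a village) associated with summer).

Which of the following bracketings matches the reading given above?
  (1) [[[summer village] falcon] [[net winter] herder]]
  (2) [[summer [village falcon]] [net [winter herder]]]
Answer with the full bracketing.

[[summer [village falcon]] [net [winter herder]]]

The paraphrase's head is the "herder" part ("net winter herder"); its modifier is "summer village falcon".
That top-level split, carried through the inner groups, gives [[summer [village falcon]] [net [winter herder]]].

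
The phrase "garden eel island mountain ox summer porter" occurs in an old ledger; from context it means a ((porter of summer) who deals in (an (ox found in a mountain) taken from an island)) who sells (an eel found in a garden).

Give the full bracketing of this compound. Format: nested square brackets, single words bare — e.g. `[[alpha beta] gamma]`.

The outermost head in the paraphrase is "porter" (specifically "island mountain ox summer porter"), modified by "garden eel".
Inside "garden eel": head "eel", modifier "garden".
Inside "island mountain ox summer porter": head "porter" (specifically "summer porter"), modifier "island mountain ox".
Inside "island mountain ox": head "ox" (specifically "mountain ox"), modifier "island".
Inside "mountain ox": head "ox", modifier "mountain".
Inside "summer porter": head "porter", modifier "summer".
Assembled: [[garden eel] [[island [mountain ox]] [summer porter]]].

[[garden eel] [[island [mountain ox]] [summer porter]]]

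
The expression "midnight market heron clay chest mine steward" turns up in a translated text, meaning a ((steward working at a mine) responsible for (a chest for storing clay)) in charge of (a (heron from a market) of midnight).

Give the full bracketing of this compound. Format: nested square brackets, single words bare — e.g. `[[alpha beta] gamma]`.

[[midnight [market heron]] [[clay chest] [mine steward]]]

Whole compound: head "steward" (specifically "clay chest mine steward"), modifier "midnight market heron".
"midnight market heron" → head "heron" (specifically "market heron"), modifier "midnight".
"market heron" → head "heron", modifier "market".
"clay chest mine steward" → head "steward" (specifically "mine steward"), modifier "clay chest".
"clay chest" → head "chest", modifier "clay".
"mine steward" → head "steward", modifier "mine".
Assembled: [[midnight [market heron]] [[clay chest] [mine steward]]].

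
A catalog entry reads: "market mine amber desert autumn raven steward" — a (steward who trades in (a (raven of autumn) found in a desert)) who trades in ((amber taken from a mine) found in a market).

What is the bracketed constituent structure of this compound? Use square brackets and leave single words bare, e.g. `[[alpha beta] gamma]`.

Whole compound: head "steward" (specifically "desert autumn raven steward"), modifier "market mine amber".
Within "market mine amber", the head is "amber" (specifically "mine amber") and the modifier is "market".
Within "mine amber", the head is "amber" and the modifier is "mine".
Within "desert autumn raven steward", the head is "steward" and the modifier is "desert autumn raven".
Within "desert autumn raven", the head is "raven" (specifically "autumn raven") and the modifier is "desert".
Within "autumn raven", the head is "raven" and the modifier is "autumn".
Putting it together: [[market [mine amber]] [[desert [autumn raven]] steward]].

[[market [mine amber]] [[desert [autumn raven]] steward]]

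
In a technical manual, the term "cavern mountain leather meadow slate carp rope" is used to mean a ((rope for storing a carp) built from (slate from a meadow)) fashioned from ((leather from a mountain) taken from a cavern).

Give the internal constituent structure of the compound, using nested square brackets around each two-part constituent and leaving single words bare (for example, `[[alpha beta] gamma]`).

Whole compound: head "rope" (specifically "meadow slate carp rope"), modifier "cavern mountain leather".
Within "cavern mountain leather", the head is "leather" (specifically "mountain leather") and the modifier is "cavern".
Within "mountain leather", the head is "leather" and the modifier is "mountain".
Within "meadow slate carp rope", the head is "rope" (specifically "carp rope") and the modifier is "meadow slate".
Within "meadow slate", the head is "slate" and the modifier is "meadow".
Within "carp rope", the head is "rope" and the modifier is "carp".
Assembled: [[cavern [mountain leather]] [[meadow slate] [carp rope]]].

[[cavern [mountain leather]] [[meadow slate] [carp rope]]]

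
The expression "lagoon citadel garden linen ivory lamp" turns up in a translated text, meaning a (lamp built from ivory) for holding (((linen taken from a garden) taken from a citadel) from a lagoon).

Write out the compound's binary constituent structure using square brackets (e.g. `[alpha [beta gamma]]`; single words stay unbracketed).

[[lagoon [citadel [garden linen]]] [ivory lamp]]

The outermost head in the paraphrase is "lamp" (specifically "ivory lamp"), modified by "lagoon citadel garden linen".
Within "lagoon citadel garden linen", the head is "linen" (specifically "citadel garden linen") and the modifier is "lagoon".
Within "citadel garden linen", the head is "linen" (specifically "garden linen") and the modifier is "citadel".
Within "garden linen", the head is "linen" and the modifier is "garden".
Within "ivory lamp", the head is "lamp" and the modifier is "ivory".
So the structure is [[lagoon [citadel [garden linen]]] [ivory lamp]].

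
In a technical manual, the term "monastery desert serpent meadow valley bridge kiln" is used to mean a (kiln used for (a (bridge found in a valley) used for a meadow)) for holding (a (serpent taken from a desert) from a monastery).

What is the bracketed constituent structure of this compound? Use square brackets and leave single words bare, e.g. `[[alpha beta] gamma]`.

[[monastery [desert serpent]] [[meadow [valley bridge]] kiln]]

The outermost head in the paraphrase is "kiln" (specifically "meadow valley bridge kiln"), modified by "monastery desert serpent".
Inside "monastery desert serpent": head "serpent" (specifically "desert serpent"), modifier "monastery".
Inside "desert serpent": head "serpent", modifier "desert".
Inside "meadow valley bridge kiln": head "kiln", modifier "meadow valley bridge".
Inside "meadow valley bridge": head "bridge" (specifically "valley bridge"), modifier "meadow".
Inside "valley bridge": head "bridge", modifier "valley".
So the structure is [[monastery [desert serpent]] [[meadow [valley bridge]] kiln]].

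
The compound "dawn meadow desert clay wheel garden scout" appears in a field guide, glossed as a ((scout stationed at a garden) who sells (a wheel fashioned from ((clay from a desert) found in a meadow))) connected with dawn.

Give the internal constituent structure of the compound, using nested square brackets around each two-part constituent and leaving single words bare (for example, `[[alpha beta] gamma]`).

[dawn [[[meadow [desert clay]] wheel] [garden scout]]]

Overall it is a kind of scout (specifically "meadow desert clay wheel garden scout"); the modifier is "dawn".
Within "meadow desert clay wheel garden scout", the head is "scout" (specifically "garden scout") and the modifier is "meadow desert clay wheel".
Within "meadow desert clay wheel", the head is "wheel" and the modifier is "meadow desert clay".
Within "meadow desert clay", the head is "clay" (specifically "desert clay") and the modifier is "meadow".
Within "desert clay", the head is "clay" and the modifier is "desert".
Within "garden scout", the head is "scout" and the modifier is "garden".
Assembled: [dawn [[[meadow [desert clay]] wheel] [garden scout]]].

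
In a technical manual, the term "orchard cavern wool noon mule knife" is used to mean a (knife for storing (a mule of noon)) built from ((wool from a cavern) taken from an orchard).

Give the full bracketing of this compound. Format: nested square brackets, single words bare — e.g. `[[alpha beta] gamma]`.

Overall it is a kind of knife (specifically "noon mule knife"); the modifier is "orchard cavern wool".
Inside "orchard cavern wool": head "wool" (specifically "cavern wool"), modifier "orchard".
Inside "cavern wool": head "wool", modifier "cavern".
Inside "noon mule knife": head "knife", modifier "noon mule".
Inside "noon mule": head "mule", modifier "noon".
So the structure is [[orchard [cavern wool]] [[noon mule] knife]].

[[orchard [cavern wool]] [[noon mule] knife]]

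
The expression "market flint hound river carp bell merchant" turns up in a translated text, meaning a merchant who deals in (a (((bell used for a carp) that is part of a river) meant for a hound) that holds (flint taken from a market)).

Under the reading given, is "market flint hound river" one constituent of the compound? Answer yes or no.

The top-level split is [market flint hound river carp bell] [merchant]; the full structure is [[[market flint] [hound [river [carp bell]]]] merchant].
"market flint hound river" straddles a constituent boundary, so it is not a single unit.

no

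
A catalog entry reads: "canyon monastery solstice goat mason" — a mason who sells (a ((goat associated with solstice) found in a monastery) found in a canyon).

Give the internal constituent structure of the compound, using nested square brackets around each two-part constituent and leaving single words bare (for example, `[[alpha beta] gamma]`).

Overall it is a kind of mason; the modifier is "canyon monastery solstice goat".
"canyon monastery solstice goat" → head "goat" (specifically "monastery solstice goat"), modifier "canyon".
"monastery solstice goat" → head "goat" (specifically "solstice goat"), modifier "monastery".
"solstice goat" → head "goat", modifier "solstice".
Putting it together: [[canyon [monastery [solstice goat]]] mason].

[[canyon [monastery [solstice goat]]] mason]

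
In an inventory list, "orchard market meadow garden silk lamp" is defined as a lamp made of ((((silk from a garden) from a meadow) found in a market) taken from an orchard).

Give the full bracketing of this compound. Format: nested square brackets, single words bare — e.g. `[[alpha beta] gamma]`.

[[orchard [market [meadow [garden silk]]]] lamp]

Overall it is a kind of lamp; the modifier is "orchard market meadow garden silk".
Inside "orchard market meadow garden silk": head "silk" (specifically "market meadow garden silk"), modifier "orchard".
Inside "market meadow garden silk": head "silk" (specifically "meadow garden silk"), modifier "market".
Inside "meadow garden silk": head "silk" (specifically "garden silk"), modifier "meadow".
Inside "garden silk": head "silk", modifier "garden".
Putting it together: [[orchard [market [meadow [garden silk]]]] lamp].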